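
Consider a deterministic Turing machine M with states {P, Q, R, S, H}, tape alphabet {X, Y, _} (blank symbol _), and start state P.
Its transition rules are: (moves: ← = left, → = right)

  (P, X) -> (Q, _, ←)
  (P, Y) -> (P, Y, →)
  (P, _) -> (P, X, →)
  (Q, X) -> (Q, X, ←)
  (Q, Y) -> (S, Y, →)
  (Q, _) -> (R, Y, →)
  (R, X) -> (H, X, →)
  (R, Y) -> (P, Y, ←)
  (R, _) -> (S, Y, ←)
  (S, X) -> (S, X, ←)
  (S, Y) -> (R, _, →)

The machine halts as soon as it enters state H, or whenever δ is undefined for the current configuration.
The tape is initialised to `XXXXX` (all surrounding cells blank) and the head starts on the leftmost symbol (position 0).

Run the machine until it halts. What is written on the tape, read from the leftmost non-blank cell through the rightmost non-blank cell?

state=P head=0 tape=_[X]XXXX   (P,X)→(Q,_,←)
state=Q head=-1 tape=[_]_XXXX   (Q,_)→(R,Y,→)
state=R head=0 tape=Y[_]XXXX   (R,_)→(S,Y,←)
state=S head=-1 tape=[Y]YXXXX   (S,Y)→(R,_,→)
state=R head=0 tape=_[Y]XXXX   (R,Y)→(P,Y,←)
state=P head=-1 tape=[_]YXXXX   (P,_)→(P,X,→)
state=P head=0 tape=X[Y]XXXX   (P,Y)→(P,Y,→)
state=P head=1 tape=XY[X]XXX   (P,X)→(Q,_,←)
state=Q head=0 tape=X[Y]_XXX   (Q,Y)→(S,Y,→)
state=S head=1 tape=XY[_]XXX
The non-blank tape span at halt is XY_XXX.

XY_XXX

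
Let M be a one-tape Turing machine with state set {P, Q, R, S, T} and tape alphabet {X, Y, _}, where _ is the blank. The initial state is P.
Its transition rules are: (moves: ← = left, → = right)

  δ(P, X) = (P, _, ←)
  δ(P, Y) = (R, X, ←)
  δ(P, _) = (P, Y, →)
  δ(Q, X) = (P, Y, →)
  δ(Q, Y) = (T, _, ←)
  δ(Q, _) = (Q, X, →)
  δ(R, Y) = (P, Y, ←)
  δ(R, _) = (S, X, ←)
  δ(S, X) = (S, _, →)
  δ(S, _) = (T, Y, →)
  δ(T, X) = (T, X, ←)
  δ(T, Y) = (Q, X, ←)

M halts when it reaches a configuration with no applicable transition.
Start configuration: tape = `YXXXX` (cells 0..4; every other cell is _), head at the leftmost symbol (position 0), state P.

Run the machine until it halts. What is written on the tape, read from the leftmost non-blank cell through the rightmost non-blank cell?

XX_XXXXX

state=P head=0 tape=___[Y]XXXX   (P,Y)→(R,X,←)
state=R head=-1 tape=__[_]XXXXX   (R,_)→(S,X,←)
state=S head=-2 tape=_[_]XXXXXX   (S,_)→(T,Y,→)
state=T head=-1 tape=_Y[X]XXXXX   (T,X)→(T,X,←)
state=T head=-2 tape=_[Y]XXXXXX   (T,Y)→(Q,X,←)
state=Q head=-3 tape=[_]XXXXXXX   (Q,_)→(Q,X,→)
state=Q head=-2 tape=X[X]XXXXXX   (Q,X)→(P,Y,→)
state=P head=-1 tape=XY[X]XXXXX   (P,X)→(P,_,←)
state=P head=-2 tape=X[Y]_XXXXX   (P,Y)→(R,X,←)
state=R head=-3 tape=[X]X_XXXXX
The non-blank tape span at halt is XX_XXXXX.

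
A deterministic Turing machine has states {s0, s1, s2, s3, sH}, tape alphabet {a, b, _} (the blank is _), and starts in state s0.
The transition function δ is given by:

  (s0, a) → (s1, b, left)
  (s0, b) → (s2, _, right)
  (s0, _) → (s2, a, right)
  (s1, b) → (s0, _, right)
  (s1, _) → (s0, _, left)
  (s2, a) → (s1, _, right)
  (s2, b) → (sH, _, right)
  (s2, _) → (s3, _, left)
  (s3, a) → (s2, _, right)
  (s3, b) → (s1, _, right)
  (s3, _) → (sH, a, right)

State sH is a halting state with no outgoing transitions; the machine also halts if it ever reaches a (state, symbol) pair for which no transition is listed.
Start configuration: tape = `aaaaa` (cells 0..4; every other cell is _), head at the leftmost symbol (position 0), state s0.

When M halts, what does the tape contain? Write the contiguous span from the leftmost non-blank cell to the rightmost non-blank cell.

a_baaaa

state=s0 head=0 tape=__[a]aaaa   (s0,a)→(s1,b,left)
state=s1 head=-1 tape=_[_]baaaa   (s1,_)→(s0,_,left)
state=s0 head=-2 tape=[_]_baaaa   (s0,_)→(s2,a,right)
state=s2 head=-1 tape=a[_]baaaa   (s2,_)→(s3,_,left)
state=s3 head=-2 tape=[a]_baaaa   (s3,a)→(s2,_,right)
state=s2 head=-1 tape=_[_]baaaa   (s2,_)→(s3,_,left)
state=s3 head=-2 tape=[_]_baaaa   (s3,_)→(sH,a,right)
state=sH head=-1 tape=a[_]baaaa
The non-blank tape span at halt is a_baaaa.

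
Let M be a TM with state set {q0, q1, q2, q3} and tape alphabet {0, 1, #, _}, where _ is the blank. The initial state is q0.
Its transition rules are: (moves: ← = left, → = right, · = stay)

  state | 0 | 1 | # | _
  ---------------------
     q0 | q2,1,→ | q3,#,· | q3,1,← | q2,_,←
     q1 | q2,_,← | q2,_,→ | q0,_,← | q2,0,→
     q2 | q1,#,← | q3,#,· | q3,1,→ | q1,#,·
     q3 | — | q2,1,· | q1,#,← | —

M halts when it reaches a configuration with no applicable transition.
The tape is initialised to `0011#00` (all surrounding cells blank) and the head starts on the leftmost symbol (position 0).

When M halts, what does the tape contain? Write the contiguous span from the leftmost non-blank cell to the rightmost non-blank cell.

state=q0 head=0 tape=[0]011#00   (q0,0)→(q2,1,→)
state=q2 head=1 tape=1[0]11#00   (q2,0)→(q1,#,←)
state=q1 head=0 tape=[1]#11#00   (q1,1)→(q2,_,→)
state=q2 head=1 tape=_[#]11#00   (q2,#)→(q3,1,→)
state=q3 head=2 tape=_1[1]1#00   (q3,1)→(q2,1,·)
state=q2 head=2 tape=_1[1]1#00   (q2,1)→(q3,#,·)
state=q3 head=2 tape=_1[#]1#00   (q3,#)→(q1,#,←)
state=q1 head=1 tape=_[1]#1#00   (q1,1)→(q2,_,→)
state=q2 head=2 tape=__[#]1#00   (q2,#)→(q3,1,→)
state=q3 head=3 tape=__1[1]#00   (q3,1)→(q2,1,·)
state=q2 head=3 tape=__1[1]#00   (q2,1)→(q3,#,·)
state=q3 head=3 tape=__1[#]#00   (q3,#)→(q1,#,←)
state=q1 head=2 tape=__[1]##00   (q1,1)→(q2,_,→)
state=q2 head=3 tape=___[#]#00   (q2,#)→(q3,1,→)
state=q3 head=4 tape=___1[#]00   (q3,#)→(q1,#,←)
state=q1 head=3 tape=___[1]#00   (q1,1)→(q2,_,→)
state=q2 head=4 tape=____[#]00   (q2,#)→(q3,1,→)
state=q3 head=5 tape=____1[0]0
The non-blank tape span at halt is 100.

100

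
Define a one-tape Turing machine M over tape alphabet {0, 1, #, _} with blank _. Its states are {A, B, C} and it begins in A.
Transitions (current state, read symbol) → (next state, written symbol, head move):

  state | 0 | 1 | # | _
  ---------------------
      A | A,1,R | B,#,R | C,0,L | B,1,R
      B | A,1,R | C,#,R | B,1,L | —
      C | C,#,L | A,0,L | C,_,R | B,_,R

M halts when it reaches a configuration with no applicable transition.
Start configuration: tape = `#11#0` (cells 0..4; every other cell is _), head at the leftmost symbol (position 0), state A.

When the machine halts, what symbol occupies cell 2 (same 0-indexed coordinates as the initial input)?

#

A | _[#]11#0   read # → write 0, move L, go to C
C | [_]011#0   read _ → write _, move R, go to B
B | _[0]11#0   read 0 → write 1, move R, go to A
A | _1[1]1#0   read 1 → write #, move R, go to B
B | _1#[1]#0   read 1 → write #, move R, go to C
C | _1##[#]0   read # → write _, move R, go to C
C | _1##_[0]   read 0 → write #, move L, go to C
C | _1##[_]#   read _ → write _, move R, go to B
B | _1##_[#]   read # → write 1, move L, go to B
B | _1##[_]1
Cell 2 holds # when M halts.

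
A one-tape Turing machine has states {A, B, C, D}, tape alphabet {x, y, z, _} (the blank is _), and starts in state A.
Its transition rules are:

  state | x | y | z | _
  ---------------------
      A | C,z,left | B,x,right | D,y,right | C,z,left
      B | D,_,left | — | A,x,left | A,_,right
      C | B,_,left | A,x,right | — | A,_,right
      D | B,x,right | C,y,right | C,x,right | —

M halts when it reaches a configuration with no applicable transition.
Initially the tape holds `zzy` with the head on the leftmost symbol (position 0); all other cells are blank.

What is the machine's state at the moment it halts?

A | [z]zy____   read z → write y, move right, go to D
D | y[z]y____   read z → write x, move right, go to C
C | yx[y]____   read y → write x, move right, go to A
A | yxx[_]___   read _ → write z, move left, go to C
C | yx[x]z___   read x → write _, move left, go to B
B | y[x]_z___   read x → write _, move left, go to D
D | [y]__z___   read y → write y, move right, go to C
C | y[_]_z___   read _ → write _, move right, go to A
A | y_[_]z___   read _ → write z, move left, go to C
C | y[_]zz___   read _ → write _, move right, go to A
A | y_[z]z___   read z → write y, move right, go to D
D | y_y[z]___   read z → write x, move right, go to C
C | y_yx[_]__   read _ → write _, move right, go to A
A | y_yx_[_]_   read _ → write z, move left, go to C
C | y_yx[_]z_   read _ → write _, move right, go to A
A | y_yx_[z]_   read z → write y, move right, go to D
D | y_yx_y[_]
No transition is defined for (D, _); M halts in state D.

D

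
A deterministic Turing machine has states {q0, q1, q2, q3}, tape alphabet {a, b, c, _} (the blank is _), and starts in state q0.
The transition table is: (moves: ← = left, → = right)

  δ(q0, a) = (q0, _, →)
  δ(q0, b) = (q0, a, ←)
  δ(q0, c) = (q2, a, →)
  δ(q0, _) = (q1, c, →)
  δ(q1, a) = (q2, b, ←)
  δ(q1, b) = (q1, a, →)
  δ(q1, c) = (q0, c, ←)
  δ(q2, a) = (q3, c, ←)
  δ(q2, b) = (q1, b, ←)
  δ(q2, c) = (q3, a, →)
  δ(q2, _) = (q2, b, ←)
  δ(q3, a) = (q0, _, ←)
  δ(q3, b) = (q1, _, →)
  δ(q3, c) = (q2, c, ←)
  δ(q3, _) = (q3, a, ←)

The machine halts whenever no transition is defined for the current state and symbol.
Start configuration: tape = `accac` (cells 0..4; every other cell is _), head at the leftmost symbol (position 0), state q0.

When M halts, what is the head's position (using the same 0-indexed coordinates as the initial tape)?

6

q0 | [a]ccac__   read a → write _, move →, go to q0
q0 | _[c]cac__   read c → write a, move →, go to q2
q2 | _a[c]ac__   read c → write a, move →, go to q3
q3 | _aa[a]c__   read a → write _, move ←, go to q0
q0 | _a[a]_c__   read a → write _, move →, go to q0
q0 | _a_[_]c__   read _ → write c, move →, go to q1
q1 | _a_c[c]__   read c → write c, move ←, go to q0
q0 | _a_[c]c__   read c → write a, move →, go to q2
q2 | _a_a[c]__   read c → write a, move →, go to q3
q3 | _a_aa[_]_   read _ → write a, move ←, go to q3
q3 | _a_a[a]a_   read a → write _, move ←, go to q0
q0 | _a_[a]_a_   read a → write _, move →, go to q0
q0 | _a__[_]a_   read _ → write c, move →, go to q1
q1 | _a__c[a]_   read a → write b, move ←, go to q2
q2 | _a__[c]b_   read c → write a, move →, go to q3
q3 | _a__a[b]_   read b → write _, move →, go to q1
q1 | _a__a_[_]
At halt the head is at cell 6.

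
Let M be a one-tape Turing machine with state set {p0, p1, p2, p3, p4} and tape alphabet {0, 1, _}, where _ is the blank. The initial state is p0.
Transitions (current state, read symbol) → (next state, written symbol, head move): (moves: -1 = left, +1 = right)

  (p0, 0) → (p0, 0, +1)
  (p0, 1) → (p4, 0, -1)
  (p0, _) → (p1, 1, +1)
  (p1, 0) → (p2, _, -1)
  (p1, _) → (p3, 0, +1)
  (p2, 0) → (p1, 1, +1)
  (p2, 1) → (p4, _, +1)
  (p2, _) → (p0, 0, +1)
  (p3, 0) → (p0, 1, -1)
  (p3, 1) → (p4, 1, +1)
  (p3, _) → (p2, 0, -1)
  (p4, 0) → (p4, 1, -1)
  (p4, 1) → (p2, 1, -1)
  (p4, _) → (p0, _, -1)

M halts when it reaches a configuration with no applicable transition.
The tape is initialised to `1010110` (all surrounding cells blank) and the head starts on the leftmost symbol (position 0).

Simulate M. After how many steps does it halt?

state=p0 head=0 tape=_____[1]010110   (p0,1)→(p4,0,-1)
state=p4 head=-1 tape=____[_]0010110   (p4,_)→(p0,_,-1)
state=p0 head=-2 tape=___[_]_0010110   (p0,_)→(p1,1,+1)
state=p1 head=-1 tape=___1[_]0010110   (p1,_)→(p3,0,+1)
state=p3 head=0 tape=___10[0]010110   (p3,0)→(p0,1,-1)
state=p0 head=-1 tape=___1[0]1010110   (p0,0)→(p0,0,+1)
state=p0 head=0 tape=___10[1]010110   (p0,1)→(p4,0,-1)
state=p4 head=-1 tape=___1[0]0010110   (p4,0)→(p4,1,-1)
state=p4 head=-2 tape=___[1]10010110   (p4,1)→(p2,1,-1)
state=p2 head=-3 tape=__[_]110010110   (p2,_)→(p0,0,+1)
state=p0 head=-2 tape=__0[1]10010110   (p0,1)→(p4,0,-1)
state=p4 head=-3 tape=__[0]010010110   (p4,0)→(p4,1,-1)
state=p4 head=-4 tape=_[_]1010010110   (p4,_)→(p0,_,-1)
state=p0 head=-5 tape=[_]_1010010110   (p0,_)→(p1,1,+1)
state=p1 head=-4 tape=1[_]1010010110   (p1,_)→(p3,0,+1)
state=p3 head=-3 tape=10[1]010010110   (p3,1)→(p4,1,+1)
state=p4 head=-2 tape=101[0]10010110   (p4,0)→(p4,1,-1)
state=p4 head=-3 tape=10[1]110010110   (p4,1)→(p2,1,-1)
state=p2 head=-4 tape=1[0]1110010110   (p2,0)→(p1,1,+1)
state=p1 head=-3 tape=11[1]110010110
M halts after 19 transitions.

19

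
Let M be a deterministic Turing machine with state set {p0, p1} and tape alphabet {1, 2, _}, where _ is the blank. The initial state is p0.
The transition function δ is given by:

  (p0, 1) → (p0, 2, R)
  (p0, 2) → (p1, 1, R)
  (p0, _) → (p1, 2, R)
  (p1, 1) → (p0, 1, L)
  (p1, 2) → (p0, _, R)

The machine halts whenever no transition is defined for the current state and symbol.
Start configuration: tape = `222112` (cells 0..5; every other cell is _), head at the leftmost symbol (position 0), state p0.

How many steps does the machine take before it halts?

8

state=p0 head=0 tape=[2]22112_   (p0,2)→(p1,1,R)
state=p1 head=1 tape=1[2]2112_   (p1,2)→(p0,_,R)
state=p0 head=2 tape=1_[2]112_   (p0,2)→(p1,1,R)
state=p1 head=3 tape=1_1[1]12_   (p1,1)→(p0,1,L)
state=p0 head=2 tape=1_[1]112_   (p0,1)→(p0,2,R)
state=p0 head=3 tape=1_2[1]12_   (p0,1)→(p0,2,R)
state=p0 head=4 tape=1_22[1]2_   (p0,1)→(p0,2,R)
state=p0 head=5 tape=1_222[2]_   (p0,2)→(p1,1,R)
state=p1 head=6 tape=1_2221[_]
M halts after 8 transitions.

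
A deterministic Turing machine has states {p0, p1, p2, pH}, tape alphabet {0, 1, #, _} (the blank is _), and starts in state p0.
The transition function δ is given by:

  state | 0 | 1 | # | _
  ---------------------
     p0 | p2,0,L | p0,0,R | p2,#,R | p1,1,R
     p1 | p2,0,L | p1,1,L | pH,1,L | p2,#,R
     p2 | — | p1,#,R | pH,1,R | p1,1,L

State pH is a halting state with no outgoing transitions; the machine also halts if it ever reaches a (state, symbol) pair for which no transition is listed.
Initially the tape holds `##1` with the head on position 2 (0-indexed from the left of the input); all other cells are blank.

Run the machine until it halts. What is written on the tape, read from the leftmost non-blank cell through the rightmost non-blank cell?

state=p0 head=2 tape=##[1]___   (p0,1)→(p0,0,R)
state=p0 head=3 tape=##0[_]__   (p0,_)→(p1,1,R)
state=p1 head=4 tape=##01[_]_   (p1,_)→(p2,#,R)
state=p2 head=5 tape=##01#[_]   (p2,_)→(p1,1,L)
state=p1 head=4 tape=##01[#]1   (p1,#)→(pH,1,L)
state=pH head=3 tape=##0[1]11
The non-blank tape span at halt is ##0111.

##0111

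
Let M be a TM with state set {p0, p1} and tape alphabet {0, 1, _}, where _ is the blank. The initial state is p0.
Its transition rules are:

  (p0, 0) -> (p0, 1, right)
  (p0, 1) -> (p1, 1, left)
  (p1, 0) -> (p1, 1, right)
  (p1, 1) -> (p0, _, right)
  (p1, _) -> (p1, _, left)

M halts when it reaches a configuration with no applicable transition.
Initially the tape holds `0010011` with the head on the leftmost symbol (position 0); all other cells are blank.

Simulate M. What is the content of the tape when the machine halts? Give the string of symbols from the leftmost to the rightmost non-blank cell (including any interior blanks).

10011

p0 | [0]010011   read 0 → write 1, move right, go to p0
p0 | 1[0]10011   read 0 → write 1, move right, go to p0
p0 | 11[1]0011   read 1 → write 1, move left, go to p1
p1 | 1[1]10011   read 1 → write _, move right, go to p0
p0 | 1_[1]0011   read 1 → write 1, move left, go to p1
p1 | 1[_]10011   read _ → write _, move left, go to p1
p1 | [1]_10011   read 1 → write _, move right, go to p0
p0 | _[_]10011
The non-blank tape span at halt is 10011.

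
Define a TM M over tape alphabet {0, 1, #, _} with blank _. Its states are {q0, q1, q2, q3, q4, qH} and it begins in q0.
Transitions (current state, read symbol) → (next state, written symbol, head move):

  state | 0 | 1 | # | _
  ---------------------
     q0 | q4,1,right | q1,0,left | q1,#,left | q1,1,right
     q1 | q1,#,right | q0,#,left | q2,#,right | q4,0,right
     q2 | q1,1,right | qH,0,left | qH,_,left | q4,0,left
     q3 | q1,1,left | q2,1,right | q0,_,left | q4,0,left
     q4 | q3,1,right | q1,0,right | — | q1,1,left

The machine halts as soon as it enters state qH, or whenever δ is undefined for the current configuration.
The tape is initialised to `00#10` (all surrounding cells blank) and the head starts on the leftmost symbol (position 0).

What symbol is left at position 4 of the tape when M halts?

#

q0 | _[0]0#10__   read 0 → write 1, move right, go to q4
q4 | _1[0]#10__   read 0 → write 1, move right, go to q3
q3 | _11[#]10__   read # → write _, move left, go to q0
q0 | _1[1]_10__   read 1 → write 0, move left, go to q1
q1 | _[1]0_10__   read 1 → write #, move left, go to q0
q0 | [_]#0_10__   read _ → write 1, move right, go to q1
q1 | 1[#]0_10__   read # → write #, move right, go to q2
q2 | 1#[0]_10__   read 0 → write 1, move right, go to q1
q1 | 1#1[_]10__   read _ → write 0, move right, go to q4
q4 | 1#10[1]0__   read 1 → write 0, move right, go to q1
q1 | 1#100[0]__   read 0 → write #, move right, go to q1
q1 | 1#100#[_]_   read _ → write 0, move right, go to q4
q4 | 1#100#0[_]   read _ → write 1, move left, go to q1
q1 | 1#100#[0]1   read 0 → write #, move right, go to q1
q1 | 1#100##[1]   read 1 → write #, move left, go to q0
q0 | 1#100#[#]#   read # → write #, move left, go to q1
q1 | 1#100[#]##   read # → write #, move right, go to q2
q2 | 1#100#[#]#   read # → write _, move left, go to qH
qH | 1#100[#]_#
Cell 4 holds # when M halts.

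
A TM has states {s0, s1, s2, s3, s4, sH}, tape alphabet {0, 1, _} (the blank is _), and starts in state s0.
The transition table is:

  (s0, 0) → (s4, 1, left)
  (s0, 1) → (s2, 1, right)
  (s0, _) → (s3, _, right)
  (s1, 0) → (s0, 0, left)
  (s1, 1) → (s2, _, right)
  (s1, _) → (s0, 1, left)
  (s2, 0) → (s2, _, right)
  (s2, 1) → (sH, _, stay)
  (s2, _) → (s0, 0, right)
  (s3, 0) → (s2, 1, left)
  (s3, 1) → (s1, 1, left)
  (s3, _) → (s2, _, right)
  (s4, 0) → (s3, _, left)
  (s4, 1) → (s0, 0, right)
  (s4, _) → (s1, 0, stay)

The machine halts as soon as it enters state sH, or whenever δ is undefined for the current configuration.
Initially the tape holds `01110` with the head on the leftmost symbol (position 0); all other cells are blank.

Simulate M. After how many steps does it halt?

8

state=s0 head=0 tape=__[0]1110   (s0,0)→(s4,1,left)
state=s4 head=-1 tape=_[_]11110   (s4,_)→(s1,0,stay)
state=s1 head=-1 tape=_[0]11110   (s1,0)→(s0,0,left)
state=s0 head=-2 tape=[_]011110   (s0,_)→(s3,_,right)
state=s3 head=-1 tape=_[0]11110   (s3,0)→(s2,1,left)
state=s2 head=-2 tape=[_]111110   (s2,_)→(s0,0,right)
state=s0 head=-1 tape=0[1]11110   (s0,1)→(s2,1,right)
state=s2 head=0 tape=01[1]1110   (s2,1)→(sH,_,stay)
state=sH head=0 tape=01[_]1110
M halts after 8 transitions.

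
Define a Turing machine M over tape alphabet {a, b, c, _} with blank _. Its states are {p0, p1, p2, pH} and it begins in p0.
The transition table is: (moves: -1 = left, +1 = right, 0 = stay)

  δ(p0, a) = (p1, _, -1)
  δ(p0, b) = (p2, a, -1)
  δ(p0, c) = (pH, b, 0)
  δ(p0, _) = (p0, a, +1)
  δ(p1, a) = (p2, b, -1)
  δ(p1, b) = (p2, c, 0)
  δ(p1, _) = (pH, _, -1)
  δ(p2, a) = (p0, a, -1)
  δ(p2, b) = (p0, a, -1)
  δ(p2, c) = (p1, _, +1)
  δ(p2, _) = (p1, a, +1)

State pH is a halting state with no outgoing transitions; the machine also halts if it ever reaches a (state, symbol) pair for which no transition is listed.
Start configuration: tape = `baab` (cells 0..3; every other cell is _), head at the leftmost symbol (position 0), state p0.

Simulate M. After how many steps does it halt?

11

p0 | ___[b]aab   read b → write a, move -1, go to p2
p2 | __[_]aaab   read _ → write a, move +1, go to p1
p1 | __a[a]aab   read a → write b, move -1, go to p2
p2 | __[a]baab   read a → write a, move -1, go to p0
p0 | _[_]abaab   read _ → write a, move +1, go to p0
p0 | _a[a]baab   read a → write _, move -1, go to p1
p1 | _[a]_baab   read a → write b, move -1, go to p2
p2 | [_]b_baab   read _ → write a, move +1, go to p1
p1 | a[b]_baab   read b → write c, move 0, go to p2
p2 | a[c]_baab   read c → write _, move +1, go to p1
p1 | a_[_]baab   read _ → write _, move -1, go to pH
pH | a[_]_baab
M halts after 11 transitions.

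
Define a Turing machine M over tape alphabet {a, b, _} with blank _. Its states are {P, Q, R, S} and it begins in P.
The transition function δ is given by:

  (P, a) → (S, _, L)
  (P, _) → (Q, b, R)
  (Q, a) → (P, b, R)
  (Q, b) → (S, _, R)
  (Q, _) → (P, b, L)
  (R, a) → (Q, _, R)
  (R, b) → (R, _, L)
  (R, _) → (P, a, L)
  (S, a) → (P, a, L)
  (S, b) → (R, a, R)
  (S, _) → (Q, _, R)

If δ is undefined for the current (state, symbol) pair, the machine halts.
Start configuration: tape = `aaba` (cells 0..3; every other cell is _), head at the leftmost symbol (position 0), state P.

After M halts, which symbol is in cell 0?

P | _[a]aba   read a → write _, move L, go to S
S | [_]_aba   read _ → write _, move R, go to Q
Q | _[_]aba   read _ → write b, move L, go to P
P | [_]baba   read _ → write b, move R, go to Q
Q | b[b]aba   read b → write _, move R, go to S
S | b_[a]ba   read a → write a, move L, go to P
P | b[_]aba   read _ → write b, move R, go to Q
Q | bb[a]ba   read a → write b, move R, go to P
P | bbb[b]a
Cell 0 holds b when M halts.

b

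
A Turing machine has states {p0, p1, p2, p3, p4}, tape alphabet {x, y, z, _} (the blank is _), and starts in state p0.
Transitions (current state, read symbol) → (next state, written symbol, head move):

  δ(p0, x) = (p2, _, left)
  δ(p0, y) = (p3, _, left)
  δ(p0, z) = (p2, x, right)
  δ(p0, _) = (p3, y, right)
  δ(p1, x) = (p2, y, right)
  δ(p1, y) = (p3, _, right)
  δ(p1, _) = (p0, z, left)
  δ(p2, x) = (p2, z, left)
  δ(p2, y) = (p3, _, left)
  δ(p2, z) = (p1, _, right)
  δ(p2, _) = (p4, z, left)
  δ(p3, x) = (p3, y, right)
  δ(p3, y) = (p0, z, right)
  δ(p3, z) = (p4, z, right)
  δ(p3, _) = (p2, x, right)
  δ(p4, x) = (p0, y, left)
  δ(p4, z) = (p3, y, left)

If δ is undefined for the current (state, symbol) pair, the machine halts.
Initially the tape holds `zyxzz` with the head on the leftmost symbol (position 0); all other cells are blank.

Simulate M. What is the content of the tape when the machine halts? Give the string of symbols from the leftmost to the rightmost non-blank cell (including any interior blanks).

state=p0 head=0 tape=__[z]yxzz   (p0,z)→(p2,x,right)
state=p2 head=1 tape=__x[y]xzz   (p2,y)→(p3,_,left)
state=p3 head=0 tape=__[x]_xzz   (p3,x)→(p3,y,right)
state=p3 head=1 tape=__y[_]xzz   (p3,_)→(p2,x,right)
state=p2 head=2 tape=__yx[x]zz   (p2,x)→(p2,z,left)
state=p2 head=1 tape=__y[x]zzz   (p2,x)→(p2,z,left)
state=p2 head=0 tape=__[y]zzzz   (p2,y)→(p3,_,left)
state=p3 head=-1 tape=_[_]_zzzz   (p3,_)→(p2,x,right)
state=p2 head=0 tape=_x[_]zzzz   (p2,_)→(p4,z,left)
state=p4 head=-1 tape=_[x]zzzzz   (p4,x)→(p0,y,left)
state=p0 head=-2 tape=[_]yzzzzz   (p0,_)→(p3,y,right)
state=p3 head=-1 tape=y[y]zzzzz   (p3,y)→(p0,z,right)
state=p0 head=0 tape=yz[z]zzzz   (p0,z)→(p2,x,right)
state=p2 head=1 tape=yzx[z]zzz   (p2,z)→(p1,_,right)
state=p1 head=2 tape=yzx_[z]zz
The non-blank tape span at halt is yzx_zzz.

yzx_zzz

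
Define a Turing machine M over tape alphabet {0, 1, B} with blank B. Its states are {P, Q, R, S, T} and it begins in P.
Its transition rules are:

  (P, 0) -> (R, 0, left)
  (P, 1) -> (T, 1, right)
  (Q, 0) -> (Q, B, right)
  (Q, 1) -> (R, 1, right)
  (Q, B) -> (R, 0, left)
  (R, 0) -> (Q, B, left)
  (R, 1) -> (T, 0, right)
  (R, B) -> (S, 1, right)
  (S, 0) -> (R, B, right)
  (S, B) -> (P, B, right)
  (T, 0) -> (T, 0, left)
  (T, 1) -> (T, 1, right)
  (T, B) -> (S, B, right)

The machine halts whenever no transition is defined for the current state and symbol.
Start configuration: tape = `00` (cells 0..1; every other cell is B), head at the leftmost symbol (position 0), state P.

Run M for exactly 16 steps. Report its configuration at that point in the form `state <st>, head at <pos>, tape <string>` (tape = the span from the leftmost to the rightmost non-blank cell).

state P, head at 2, tape 1B1

P | BB[0]0B   read 0 → write 0, move left, go to R
R | B[B]00B   read B → write 1, move right, go to S
S | B1[0]0B   read 0 → write B, move right, go to R
R | B1B[0]B   read 0 → write B, move left, go to Q
Q | B1[B]BB   read B → write 0, move left, go to R
R | B[1]0BB   read 1 → write 0, move right, go to T
T | B0[0]BB   read 0 → write 0, move left, go to T
T | B[0]0BB   read 0 → write 0, move left, go to T
T | [B]00BB   read B → write B, move right, go to S
S | B[0]0BB   read 0 → write B, move right, go to R
R | BB[0]BB   read 0 → write B, move left, go to Q
Q | B[B]BBB   read B → write 0, move left, go to R
R | [B]0BBB   read B → write 1, move right, go to S
S | 1[0]BBB   read 0 → write B, move right, go to R
R | 1B[B]BB   read B → write 1, move right, go to S
S | 1B1[B]B   read B → write B, move right, go to P
P | 1B1B[B]
After 16 steps: state P, head at 2, tape 1B1.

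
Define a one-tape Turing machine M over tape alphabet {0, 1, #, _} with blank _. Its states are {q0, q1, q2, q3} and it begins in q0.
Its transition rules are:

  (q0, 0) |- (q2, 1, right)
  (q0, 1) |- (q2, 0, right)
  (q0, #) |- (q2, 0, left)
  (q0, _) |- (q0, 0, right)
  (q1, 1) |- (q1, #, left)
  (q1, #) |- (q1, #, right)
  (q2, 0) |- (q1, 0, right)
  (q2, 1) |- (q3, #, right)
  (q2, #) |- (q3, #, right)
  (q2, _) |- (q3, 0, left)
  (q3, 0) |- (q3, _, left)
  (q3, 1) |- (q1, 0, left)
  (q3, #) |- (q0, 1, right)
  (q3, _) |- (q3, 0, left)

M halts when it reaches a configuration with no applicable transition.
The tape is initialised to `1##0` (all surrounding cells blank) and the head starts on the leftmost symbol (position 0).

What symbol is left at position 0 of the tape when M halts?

q0 | [1]##0_   read 1 → write 0, move right, go to q2
q2 | 0[#]#0_   read # → write #, move right, go to q3
q3 | 0#[#]0_   read # → write 1, move right, go to q0
q0 | 0#1[0]_   read 0 → write 1, move right, go to q2
q2 | 0#11[_]   read _ → write 0, move left, go to q3
q3 | 0#1[1]0   read 1 → write 0, move left, go to q1
q1 | 0#[1]00   read 1 → write #, move left, go to q1
q1 | 0[#]#00   read # → write #, move right, go to q1
q1 | 0#[#]00   read # → write #, move right, go to q1
q1 | 0##[0]0
Cell 0 holds 0 when M halts.

0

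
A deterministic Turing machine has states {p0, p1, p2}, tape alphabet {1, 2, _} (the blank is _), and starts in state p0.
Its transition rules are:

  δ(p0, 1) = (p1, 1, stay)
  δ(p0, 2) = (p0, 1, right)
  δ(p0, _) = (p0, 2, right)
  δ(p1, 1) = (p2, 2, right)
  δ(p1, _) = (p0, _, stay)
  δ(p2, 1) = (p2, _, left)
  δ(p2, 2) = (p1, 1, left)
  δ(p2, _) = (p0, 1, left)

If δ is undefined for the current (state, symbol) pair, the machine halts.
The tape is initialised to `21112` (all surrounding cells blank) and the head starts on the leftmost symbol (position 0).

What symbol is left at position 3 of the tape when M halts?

p0 | _[2]1112   read 2 → write 1, move right, go to p0
p0 | _1[1]112   read 1 → write 1, move stay, go to p1
p1 | _1[1]112   read 1 → write 2, move right, go to p2
p2 | _12[1]12   read 1 → write _, move left, go to p2
p2 | _1[2]_12   read 2 → write 1, move left, go to p1
p1 | _[1]1_12   read 1 → write 2, move right, go to p2
p2 | _2[1]_12   read 1 → write _, move left, go to p2
p2 | _[2]__12   read 2 → write 1, move left, go to p1
p1 | [_]1__12   read _ → write _, move stay, go to p0
p0 | [_]1__12   read _ → write 2, move right, go to p0
p0 | 2[1]__12   read 1 → write 1, move stay, go to p1
p1 | 2[1]__12   read 1 → write 2, move right, go to p2
p2 | 22[_]_12   read _ → write 1, move left, go to p0
p0 | 2[2]1_12   read 2 → write 1, move right, go to p0
p0 | 21[1]_12   read 1 → write 1, move stay, go to p1
p1 | 21[1]_12   read 1 → write 2, move right, go to p2
p2 | 212[_]12   read _ → write 1, move left, go to p0
p0 | 21[2]112   read 2 → write 1, move right, go to p0
p0 | 211[1]12   read 1 → write 1, move stay, go to p1
p1 | 211[1]12   read 1 → write 2, move right, go to p2
p2 | 2112[1]2   read 1 → write _, move left, go to p2
p2 | 211[2]_2   read 2 → write 1, move left, go to p1
p1 | 21[1]1_2   read 1 → write 2, move right, go to p2
p2 | 212[1]_2   read 1 → write _, move left, go to p2
p2 | 21[2]__2   read 2 → write 1, move left, go to p1
p1 | 2[1]1__2   read 1 → write 2, move right, go to p2
p2 | 22[1]__2   read 1 → write _, move left, go to p2
p2 | 2[2]___2   read 2 → write 1, move left, go to p1
p1 | [2]1___2
Cell 3 holds _ when M halts.

_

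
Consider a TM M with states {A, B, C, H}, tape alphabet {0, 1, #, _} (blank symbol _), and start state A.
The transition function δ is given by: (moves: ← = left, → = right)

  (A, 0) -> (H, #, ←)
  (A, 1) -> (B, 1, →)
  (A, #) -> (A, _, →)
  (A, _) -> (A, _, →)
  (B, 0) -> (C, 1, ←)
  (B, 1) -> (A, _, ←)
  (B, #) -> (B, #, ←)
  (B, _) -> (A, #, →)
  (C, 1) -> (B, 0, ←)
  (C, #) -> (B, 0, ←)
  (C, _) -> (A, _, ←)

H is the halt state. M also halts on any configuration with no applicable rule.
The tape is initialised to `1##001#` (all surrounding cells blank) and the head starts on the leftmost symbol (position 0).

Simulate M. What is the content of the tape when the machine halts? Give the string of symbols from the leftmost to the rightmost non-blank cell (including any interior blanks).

A | _[1]##001#   read 1 → write 1, move →, go to B
B | _1[#]#001#   read # → write #, move ←, go to B
B | _[1]##001#   read 1 → write _, move ←, go to A
A | [_]_##001#   read _ → write _, move →, go to A
A | _[_]##001#   read _ → write _, move →, go to A
A | __[#]#001#   read # → write _, move →, go to A
A | ___[#]001#   read # → write _, move →, go to A
A | ____[0]01#   read 0 → write #, move ←, go to H
H | ___[_]#01#
The non-blank tape span at halt is #01#.

#01#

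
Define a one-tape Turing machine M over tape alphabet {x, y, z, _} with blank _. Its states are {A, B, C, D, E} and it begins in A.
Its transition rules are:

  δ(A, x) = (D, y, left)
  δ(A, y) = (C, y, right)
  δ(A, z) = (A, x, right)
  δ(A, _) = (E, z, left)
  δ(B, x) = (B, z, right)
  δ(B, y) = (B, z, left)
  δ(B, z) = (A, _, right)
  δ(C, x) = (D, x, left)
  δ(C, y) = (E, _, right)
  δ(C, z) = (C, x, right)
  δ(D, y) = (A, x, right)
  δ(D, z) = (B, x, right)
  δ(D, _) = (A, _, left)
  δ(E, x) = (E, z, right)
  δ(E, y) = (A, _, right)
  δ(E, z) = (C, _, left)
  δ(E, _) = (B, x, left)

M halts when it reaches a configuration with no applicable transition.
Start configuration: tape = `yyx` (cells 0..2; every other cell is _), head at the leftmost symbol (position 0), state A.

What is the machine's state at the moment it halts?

A | [y]yx_   read y → write y, move right, go to C
C | y[y]x_   read y → write _, move right, go to E
E | y_[x]_   read x → write z, move right, go to E
E | y_z[_]   read _ → write x, move left, go to B
B | y_[z]x   read z → write _, move right, go to A
A | y__[x]   read x → write y, move left, go to D
D | y_[_]y   read _ → write _, move left, go to A
A | y[_]_y   read _ → write z, move left, go to E
E | [y]z_y   read y → write _, move right, go to A
A | _[z]_y   read z → write x, move right, go to A
A | _x[_]y   read _ → write z, move left, go to E
E | _[x]zy   read x → write z, move right, go to E
E | _z[z]y   read z → write _, move left, go to C
C | _[z]_y   read z → write x, move right, go to C
C | _x[_]y
No transition is defined for (C, _); M halts in state C.

C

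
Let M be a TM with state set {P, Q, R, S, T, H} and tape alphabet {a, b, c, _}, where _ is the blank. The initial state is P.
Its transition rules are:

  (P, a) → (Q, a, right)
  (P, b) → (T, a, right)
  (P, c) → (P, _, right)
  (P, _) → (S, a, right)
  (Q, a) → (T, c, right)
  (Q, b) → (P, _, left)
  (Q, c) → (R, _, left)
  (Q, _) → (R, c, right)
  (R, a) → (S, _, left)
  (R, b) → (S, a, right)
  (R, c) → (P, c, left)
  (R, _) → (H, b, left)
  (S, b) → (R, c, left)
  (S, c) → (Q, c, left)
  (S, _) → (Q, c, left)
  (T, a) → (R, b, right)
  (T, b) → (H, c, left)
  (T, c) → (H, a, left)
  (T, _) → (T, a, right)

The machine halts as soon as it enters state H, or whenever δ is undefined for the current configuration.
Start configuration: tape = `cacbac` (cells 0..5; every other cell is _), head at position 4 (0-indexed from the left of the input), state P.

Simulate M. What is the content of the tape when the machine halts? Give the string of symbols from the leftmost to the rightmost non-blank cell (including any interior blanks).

state=P head=4 tape=_cacb[a]c   (P,a)→(Q,a,right)
state=Q head=5 tape=_cacba[c]   (Q,c)→(R,_,left)
state=R head=4 tape=_cacb[a]_   (R,a)→(S,_,left)
state=S head=3 tape=_cac[b]__   (S,b)→(R,c,left)
state=R head=2 tape=_ca[c]c__   (R,c)→(P,c,left)
state=P head=1 tape=_c[a]cc__   (P,a)→(Q,a,right)
state=Q head=2 tape=_ca[c]c__   (Q,c)→(R,_,left)
state=R head=1 tape=_c[a]_c__   (R,a)→(S,_,left)
state=S head=0 tape=_[c]__c__   (S,c)→(Q,c,left)
state=Q head=-1 tape=[_]c__c__   (Q,_)→(R,c,right)
state=R head=0 tape=c[c]__c__   (R,c)→(P,c,left)
state=P head=-1 tape=[c]c__c__   (P,c)→(P,_,right)
state=P head=0 tape=_[c]__c__   (P,c)→(P,_,right)
state=P head=1 tape=__[_]_c__   (P,_)→(S,a,right)
state=S head=2 tape=__a[_]c__   (S,_)→(Q,c,left)
state=Q head=1 tape=__[a]cc__   (Q,a)→(T,c,right)
state=T head=2 tape=__c[c]c__   (T,c)→(H,a,left)
state=H head=1 tape=__[c]ac__
The non-blank tape span at halt is cac.

cac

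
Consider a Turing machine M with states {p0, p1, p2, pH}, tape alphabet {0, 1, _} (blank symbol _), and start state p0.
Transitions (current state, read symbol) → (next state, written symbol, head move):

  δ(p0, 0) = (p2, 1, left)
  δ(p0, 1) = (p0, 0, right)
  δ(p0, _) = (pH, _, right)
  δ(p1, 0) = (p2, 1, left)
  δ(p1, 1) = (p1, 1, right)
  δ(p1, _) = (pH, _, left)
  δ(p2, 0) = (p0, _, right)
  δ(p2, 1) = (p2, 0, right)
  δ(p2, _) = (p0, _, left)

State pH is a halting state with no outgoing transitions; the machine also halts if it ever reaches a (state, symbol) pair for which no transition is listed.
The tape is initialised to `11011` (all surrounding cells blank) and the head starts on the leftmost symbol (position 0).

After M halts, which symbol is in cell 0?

0

p0 | [1]1011__   read 1 → write 0, move right, go to p0
p0 | 0[1]011__   read 1 → write 0, move right, go to p0
p0 | 00[0]11__   read 0 → write 1, move left, go to p2
p2 | 0[0]111__   read 0 → write _, move right, go to p0
p0 | 0_[1]11__   read 1 → write 0, move right, go to p0
p0 | 0_0[1]1__   read 1 → write 0, move right, go to p0
p0 | 0_00[1]__   read 1 → write 0, move right, go to p0
p0 | 0_000[_]_   read _ → write _, move right, go to pH
pH | 0_000_[_]
Cell 0 holds 0 when M halts.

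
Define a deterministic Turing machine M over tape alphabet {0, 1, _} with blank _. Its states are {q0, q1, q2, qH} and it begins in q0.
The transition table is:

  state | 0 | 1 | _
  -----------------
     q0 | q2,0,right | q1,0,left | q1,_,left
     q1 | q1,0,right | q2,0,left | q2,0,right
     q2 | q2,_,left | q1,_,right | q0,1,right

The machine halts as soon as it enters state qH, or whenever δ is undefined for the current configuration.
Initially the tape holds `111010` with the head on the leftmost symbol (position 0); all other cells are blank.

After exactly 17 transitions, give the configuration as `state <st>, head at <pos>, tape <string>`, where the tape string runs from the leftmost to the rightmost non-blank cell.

state q2, head at -3, tape 11010

state=q0 head=0 tape=___[1]11010   (q0,1)→(q1,0,left)
state=q1 head=-1 tape=__[_]011010   (q1,_)→(q2,0,right)
state=q2 head=0 tape=__0[0]11010   (q2,0)→(q2,_,left)
state=q2 head=-1 tape=__[0]_11010   (q2,0)→(q2,_,left)
state=q2 head=-2 tape=_[_]__11010   (q2,_)→(q0,1,right)
state=q0 head=-1 tape=_1[_]_11010   (q0,_)→(q1,_,left)
state=q1 head=-2 tape=_[1]__11010   (q1,1)→(q2,0,left)
state=q2 head=-3 tape=[_]0__11010   (q2,_)→(q0,1,right)
state=q0 head=-2 tape=1[0]__11010   (q0,0)→(q2,0,right)
state=q2 head=-1 tape=10[_]_11010   (q2,_)→(q0,1,right)
state=q0 head=0 tape=101[_]11010   (q0,_)→(q1,_,left)
state=q1 head=-1 tape=10[1]_11010   (q1,1)→(q2,0,left)
state=q2 head=-2 tape=1[0]0_11010   (q2,0)→(q2,_,left)
state=q2 head=-3 tape=[1]_0_11010   (q2,1)→(q1,_,right)
state=q1 head=-2 tape=_[_]0_11010   (q1,_)→(q2,0,right)
state=q2 head=-1 tape=_0[0]_11010   (q2,0)→(q2,_,left)
state=q2 head=-2 tape=_[0]__11010   (q2,0)→(q2,_,left)
state=q2 head=-3 tape=[_]___11010
After 17 steps: state q2, head at -3, tape 11010.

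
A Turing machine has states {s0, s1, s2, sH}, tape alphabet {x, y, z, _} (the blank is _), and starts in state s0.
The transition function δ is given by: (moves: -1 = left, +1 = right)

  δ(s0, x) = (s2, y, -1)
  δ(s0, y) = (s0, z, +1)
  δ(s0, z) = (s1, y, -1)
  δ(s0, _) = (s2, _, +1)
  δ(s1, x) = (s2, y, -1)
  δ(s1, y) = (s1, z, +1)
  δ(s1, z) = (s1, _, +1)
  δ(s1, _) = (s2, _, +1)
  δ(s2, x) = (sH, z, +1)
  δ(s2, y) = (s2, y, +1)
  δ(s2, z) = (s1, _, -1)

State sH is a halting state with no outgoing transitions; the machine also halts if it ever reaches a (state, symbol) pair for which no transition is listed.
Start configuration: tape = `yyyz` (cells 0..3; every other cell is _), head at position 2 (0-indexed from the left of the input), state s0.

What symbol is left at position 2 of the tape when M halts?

_

state=s0 head=2 tape=yy[y]z__   (s0,y)→(s0,z,+1)
state=s0 head=3 tape=yyz[z]__   (s0,z)→(s1,y,-1)
state=s1 head=2 tape=yy[z]y__   (s1,z)→(s1,_,+1)
state=s1 head=3 tape=yy_[y]__   (s1,y)→(s1,z,+1)
state=s1 head=4 tape=yy_z[_]_   (s1,_)→(s2,_,+1)
state=s2 head=5 tape=yy_z_[_]
Cell 2 holds _ when M halts.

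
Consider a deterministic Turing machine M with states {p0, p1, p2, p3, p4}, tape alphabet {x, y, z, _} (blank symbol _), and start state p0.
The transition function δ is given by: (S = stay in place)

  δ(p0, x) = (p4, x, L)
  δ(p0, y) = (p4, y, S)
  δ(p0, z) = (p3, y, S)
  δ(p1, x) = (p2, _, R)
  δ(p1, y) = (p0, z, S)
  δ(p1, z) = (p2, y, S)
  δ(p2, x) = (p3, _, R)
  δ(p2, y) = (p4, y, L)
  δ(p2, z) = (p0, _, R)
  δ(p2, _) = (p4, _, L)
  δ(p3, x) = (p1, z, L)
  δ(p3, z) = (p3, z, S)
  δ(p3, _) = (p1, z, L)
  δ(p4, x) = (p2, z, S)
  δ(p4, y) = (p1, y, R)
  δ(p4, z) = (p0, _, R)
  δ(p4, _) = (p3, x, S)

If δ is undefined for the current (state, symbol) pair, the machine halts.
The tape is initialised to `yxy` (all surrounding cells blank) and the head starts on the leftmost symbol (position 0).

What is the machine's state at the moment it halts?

p3

state=p0 head=0 tape=[y]xy   (p0,y)→(p4,y,S)
state=p4 head=0 tape=[y]xy   (p4,y)→(p1,y,R)
state=p1 head=1 tape=y[x]y   (p1,x)→(p2,_,R)
state=p2 head=2 tape=y_[y]   (p2,y)→(p4,y,L)
state=p4 head=1 tape=y[_]y   (p4,_)→(p3,x,S)
state=p3 head=1 tape=y[x]y   (p3,x)→(p1,z,L)
state=p1 head=0 tape=[y]zy   (p1,y)→(p0,z,S)
state=p0 head=0 tape=[z]zy   (p0,z)→(p3,y,S)
state=p3 head=0 tape=[y]zy
No transition is defined for (p3, y); M halts in state p3.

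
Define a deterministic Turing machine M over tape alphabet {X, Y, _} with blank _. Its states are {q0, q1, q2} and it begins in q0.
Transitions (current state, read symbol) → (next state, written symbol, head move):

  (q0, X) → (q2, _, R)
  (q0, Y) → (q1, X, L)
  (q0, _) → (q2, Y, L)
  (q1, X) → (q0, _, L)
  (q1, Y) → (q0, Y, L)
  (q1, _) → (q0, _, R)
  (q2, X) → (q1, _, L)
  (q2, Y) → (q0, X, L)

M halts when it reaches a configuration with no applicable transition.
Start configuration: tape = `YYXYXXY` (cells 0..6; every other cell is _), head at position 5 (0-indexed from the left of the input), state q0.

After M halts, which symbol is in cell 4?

state=q0 head=5 tape=_YYXYX[X]Y   (q0,X)→(q2,_,R)
state=q2 head=6 tape=_YYXYX_[Y]   (q2,Y)→(q0,X,L)
state=q0 head=5 tape=_YYXYX[_]X   (q0,_)→(q2,Y,L)
state=q2 head=4 tape=_YYXY[X]YX   (q2,X)→(q1,_,L)
state=q1 head=3 tape=_YYX[Y]_YX   (q1,Y)→(q0,Y,L)
state=q0 head=2 tape=_YY[X]Y_YX   (q0,X)→(q2,_,R)
state=q2 head=3 tape=_YY_[Y]_YX   (q2,Y)→(q0,X,L)
state=q0 head=2 tape=_YY[_]X_YX   (q0,_)→(q2,Y,L)
state=q2 head=1 tape=_Y[Y]YX_YX   (q2,Y)→(q0,X,L)
state=q0 head=0 tape=_[Y]XYX_YX   (q0,Y)→(q1,X,L)
state=q1 head=-1 tape=[_]XXYX_YX   (q1,_)→(q0,_,R)
state=q0 head=0 tape=_[X]XYX_YX   (q0,X)→(q2,_,R)
state=q2 head=1 tape=__[X]YX_YX   (q2,X)→(q1,_,L)
state=q1 head=0 tape=_[_]_YX_YX   (q1,_)→(q0,_,R)
state=q0 head=1 tape=__[_]YX_YX   (q0,_)→(q2,Y,L)
state=q2 head=0 tape=_[_]YYX_YX
Cell 4 holds _ when M halts.

_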